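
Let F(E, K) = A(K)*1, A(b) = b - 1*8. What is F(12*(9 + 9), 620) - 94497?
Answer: -93885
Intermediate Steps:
A(b) = -8 + b (A(b) = b - 8 = -8 + b)
F(E, K) = -8 + K (F(E, K) = (-8 + K)*1 = -8 + K)
F(12*(9 + 9), 620) - 94497 = (-8 + 620) - 94497 = 612 - 94497 = -93885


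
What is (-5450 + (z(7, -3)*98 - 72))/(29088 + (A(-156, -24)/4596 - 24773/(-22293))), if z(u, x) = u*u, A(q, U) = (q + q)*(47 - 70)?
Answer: -1229503536/49676506709 ≈ -0.024750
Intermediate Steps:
A(q, U) = -46*q (A(q, U) = (2*q)*(-23) = -46*q)
z(u, x) = u²
(-5450 + (z(7, -3)*98 - 72))/(29088 + (A(-156, -24)/4596 - 24773/(-22293))) = (-5450 + (7²*98 - 72))/(29088 + (-46*(-156)/4596 - 24773/(-22293))) = (-5450 + (49*98 - 72))/(29088 + (7176*(1/4596) - 24773*(-1/22293))) = (-5450 + (4802 - 72))/(29088 + (598/383 + 24773/22293)) = (-5450 + 4730)/(29088 + 22819273/8538219) = -720/248382533545/8538219 = -720*8538219/248382533545 = -1229503536/49676506709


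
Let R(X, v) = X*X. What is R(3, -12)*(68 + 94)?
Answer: 1458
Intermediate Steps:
R(X, v) = X**2
R(3, -12)*(68 + 94) = 3**2*(68 + 94) = 9*162 = 1458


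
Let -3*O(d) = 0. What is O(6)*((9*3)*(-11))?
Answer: 0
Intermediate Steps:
O(d) = 0 (O(d) = -⅓*0 = 0)
O(6)*((9*3)*(-11)) = 0*((9*3)*(-11)) = 0*(27*(-11)) = 0*(-297) = 0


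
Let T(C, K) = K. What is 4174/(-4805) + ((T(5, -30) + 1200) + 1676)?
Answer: 13670856/4805 ≈ 2845.1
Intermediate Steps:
4174/(-4805) + ((T(5, -30) + 1200) + 1676) = 4174/(-4805) + ((-30 + 1200) + 1676) = 4174*(-1/4805) + (1170 + 1676) = -4174/4805 + 2846 = 13670856/4805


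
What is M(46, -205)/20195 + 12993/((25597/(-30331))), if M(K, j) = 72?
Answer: -7958659500201/516931415 ≈ -15396.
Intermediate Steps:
M(46, -205)/20195 + 12993/((25597/(-30331))) = 72/20195 + 12993/((25597/(-30331))) = 72*(1/20195) + 12993/((25597*(-1/30331))) = 72/20195 + 12993/(-25597/30331) = 72/20195 + 12993*(-30331/25597) = 72/20195 - 394090683/25597 = -7958659500201/516931415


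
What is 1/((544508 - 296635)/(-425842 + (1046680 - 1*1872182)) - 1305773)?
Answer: -1251344/1633971456785 ≈ -7.6583e-7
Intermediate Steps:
1/((544508 - 296635)/(-425842 + (1046680 - 1*1872182)) - 1305773) = 1/(247873/(-425842 + (1046680 - 1872182)) - 1305773) = 1/(247873/(-425842 - 825502) - 1305773) = 1/(247873/(-1251344) - 1305773) = 1/(247873*(-1/1251344) - 1305773) = 1/(-247873/1251344 - 1305773) = 1/(-1633971456785/1251344) = -1251344/1633971456785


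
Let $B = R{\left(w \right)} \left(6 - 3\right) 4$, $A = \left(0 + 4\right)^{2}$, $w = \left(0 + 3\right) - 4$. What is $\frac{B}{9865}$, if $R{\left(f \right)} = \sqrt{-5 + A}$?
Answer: $\frac{12 \sqrt{11}}{9865} \approx 0.0040344$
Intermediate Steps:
$w = -1$ ($w = 3 - 4 = -1$)
$A = 16$ ($A = 4^{2} = 16$)
$R{\left(f \right)} = \sqrt{11}$ ($R{\left(f \right)} = \sqrt{-5 + 16} = \sqrt{11}$)
$B = 12 \sqrt{11}$ ($B = \sqrt{11} \left(6 - 3\right) 4 = \sqrt{11} \cdot 3 \cdot 4 = 3 \sqrt{11} \cdot 4 = 12 \sqrt{11} \approx 39.799$)
$\frac{B}{9865} = \frac{12 \sqrt{11}}{9865}$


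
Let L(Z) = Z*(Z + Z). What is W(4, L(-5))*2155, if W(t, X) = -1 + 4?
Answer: 6465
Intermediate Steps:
L(Z) = 2*Z² (L(Z) = Z*(2*Z) = 2*Z²)
W(t, X) = 3
W(4, L(-5))*2155 = 3*2155 = 6465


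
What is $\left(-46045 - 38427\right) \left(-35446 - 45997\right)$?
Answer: $6879653096$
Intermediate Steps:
$\left(-46045 - 38427\right) \left(-35446 - 45997\right) = \left(-84472\right) \left(-81443\right) = 6879653096$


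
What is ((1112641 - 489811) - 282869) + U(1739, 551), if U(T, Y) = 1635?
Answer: 341596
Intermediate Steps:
((1112641 - 489811) - 282869) + U(1739, 551) = ((1112641 - 489811) - 282869) + 1635 = (622830 - 282869) + 1635 = 339961 + 1635 = 341596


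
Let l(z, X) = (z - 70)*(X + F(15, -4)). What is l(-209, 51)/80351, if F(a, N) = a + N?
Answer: -17298/80351 ≈ -0.21528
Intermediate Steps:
F(a, N) = N + a
l(z, X) = (-70 + z)*(11 + X) (l(z, X) = (z - 70)*(X + (-4 + 15)) = (-70 + z)*(X + 11) = (-70 + z)*(11 + X))
l(-209, 51)/80351 = (-770 - 70*51 + 11*(-209) + 51*(-209))/80351 = (-770 - 3570 - 2299 - 10659)*(1/80351) = -17298*1/80351 = -17298/80351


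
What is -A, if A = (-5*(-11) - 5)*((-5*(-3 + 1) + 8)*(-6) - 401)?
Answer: 25450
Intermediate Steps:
A = -25450 (A = (55 - 5)*((-5*(-2) + 8)*(-6) - 401) = 50*((10 + 8)*(-6) - 401) = 50*(18*(-6) - 401) = 50*(-108 - 401) = 50*(-509) = -25450)
-A = -1*(-25450) = 25450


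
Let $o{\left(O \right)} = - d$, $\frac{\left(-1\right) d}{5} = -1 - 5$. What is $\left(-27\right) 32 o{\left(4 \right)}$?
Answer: $25920$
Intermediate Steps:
$d = 30$ ($d = - 5 \left(-1 - 5\right) = \left(-5\right) \left(-6\right) = 30$)
$o{\left(O \right)} = -30$ ($o{\left(O \right)} = \left(-1\right) 30 = -30$)
$\left(-27\right) 32 o{\left(4 \right)} = \left(-27\right) 32 \left(-30\right) = \left(-864\right) \left(-30\right) = 25920$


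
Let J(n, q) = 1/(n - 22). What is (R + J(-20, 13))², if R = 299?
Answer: 157678249/1764 ≈ 89387.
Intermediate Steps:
J(n, q) = 1/(-22 + n)
(R + J(-20, 13))² = (299 + 1/(-22 - 20))² = (299 + 1/(-42))² = (299 - 1/42)² = (12557/42)² = 157678249/1764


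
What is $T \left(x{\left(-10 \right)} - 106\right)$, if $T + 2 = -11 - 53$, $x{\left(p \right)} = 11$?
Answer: $6270$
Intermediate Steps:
$T = -66$ ($T = -2 - 64 = -66$)
$T \left(x{\left(-10 \right)} - 106\right) = - 66 \left(11 - 106\right) = \left(-66\right) \left(-95\right) = 6270$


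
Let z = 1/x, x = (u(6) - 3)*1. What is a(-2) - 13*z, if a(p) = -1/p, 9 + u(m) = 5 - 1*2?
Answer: 35/18 ≈ 1.9444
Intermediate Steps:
u(m) = -6 (u(m) = -9 + (5 - 1*2) = -9 + (5 - 2) = -9 + 3 = -6)
x = -9 (x = (-6 - 3)*1 = -9*1 = -9)
z = -⅑ (z = 1/(-9) = -⅑ ≈ -0.11111)
a(-2) - 13*z = -1/(-2) - 13*(-⅑) = -1*(-½) + 13/9 = ½ + 13/9 = 35/18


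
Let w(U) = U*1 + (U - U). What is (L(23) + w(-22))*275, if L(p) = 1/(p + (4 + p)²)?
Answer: -4549325/752 ≈ -6049.6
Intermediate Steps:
w(U) = U (w(U) = U + 0 = U)
(L(23) + w(-22))*275 = (1/(23 + (4 + 23)²) - 22)*275 = (1/(23 + 27²) - 22)*275 = (1/(23 + 729) - 22)*275 = (1/752 - 22)*275 = -16543/752*275 = -4549325/752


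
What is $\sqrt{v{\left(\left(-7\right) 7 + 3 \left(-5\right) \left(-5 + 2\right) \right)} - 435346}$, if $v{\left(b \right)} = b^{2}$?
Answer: $3 i \sqrt{48370} \approx 659.79 i$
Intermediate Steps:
$\sqrt{v{\left(\left(-7\right) 7 + 3 \left(-5\right) \left(-5 + 2\right) \right)} - 435346} = \sqrt{\left(\left(-7\right) 7 + 3 \left(-5\right) \left(-5 + 2\right)\right)^{2} - 435346} = \sqrt{\left(-49 - -45\right)^{2} - 435346} = \sqrt{\left(-49 + 45\right)^{2} - 435346} = \sqrt{\left(-4\right)^{2} - 435346} = \sqrt{16 - 435346} = \sqrt{-435330} = 3 i \sqrt{48370}$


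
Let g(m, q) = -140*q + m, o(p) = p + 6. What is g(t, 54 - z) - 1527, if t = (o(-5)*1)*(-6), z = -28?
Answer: -13013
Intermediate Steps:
o(p) = 6 + p
t = -6 (t = ((6 - 5)*1)*(-6) = (1*1)*(-6) = 1*(-6) = -6)
g(m, q) = m - 140*q
g(t, 54 - z) - 1527 = (-6 - 140*(54 - 1*(-28))) - 1527 = (-6 - 140*(54 + 28)) - 1527 = (-6 - 140*82) - 1527 = (-6 - 11480) - 1527 = -11486 - 1527 = -13013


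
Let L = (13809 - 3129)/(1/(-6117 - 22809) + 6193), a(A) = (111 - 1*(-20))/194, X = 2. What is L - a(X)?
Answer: 36465185993/34752911098 ≈ 1.0493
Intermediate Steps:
a(A) = 131/194 (a(A) = (111 + 20)*(1/194) = 131*(1/194) = 131/194)
L = 308929680/179138717 (L = 10680/(1/(-28926) + 6193) = 10680/(-1/28926 + 6193) = 10680/(179138717/28926) = 10680*(28926/179138717) = 308929680/179138717 ≈ 1.7245)
L - a(X) = 308929680/179138717 - 1*131/194 = 308929680/179138717 - 131/194 = 36465185993/34752911098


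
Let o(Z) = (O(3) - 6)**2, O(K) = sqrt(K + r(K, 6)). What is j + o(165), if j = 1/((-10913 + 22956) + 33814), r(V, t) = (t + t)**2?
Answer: 8391832/45857 - 84*sqrt(3) ≈ 37.508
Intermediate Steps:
r(V, t) = 4*t**2 (r(V, t) = (2*t)**2 = 4*t**2)
O(K) = sqrt(144 + K) (O(K) = sqrt(K + 4*6**2) = sqrt(K + 4*36) = sqrt(K + 144) = sqrt(144 + K))
o(Z) = (-6 + 7*sqrt(3))**2 (o(Z) = (sqrt(144 + 3) - 6)**2 = (sqrt(147) - 6)**2 = (7*sqrt(3) - 6)**2 = (-6 + 7*sqrt(3))**2)
j = 1/45857 (j = 1/(12043 + 33814) = 1/45857 ≈ 2.1807e-5)
j + o(165) = 1/45857 + (183 - 84*sqrt(3)) = 8391832/45857 - 84*sqrt(3)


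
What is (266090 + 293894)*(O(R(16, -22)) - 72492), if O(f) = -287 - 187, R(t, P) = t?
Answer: -40859792544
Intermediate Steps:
O(f) = -474
(266090 + 293894)*(O(R(16, -22)) - 72492) = (266090 + 293894)*(-474 - 72492) = 559984*(-72966) = -40859792544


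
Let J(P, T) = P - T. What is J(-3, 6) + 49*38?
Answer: 1853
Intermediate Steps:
J(-3, 6) + 49*38 = (-3 - 1*6) + 49*38 = (-3 - 6) + 1862 = -9 + 1862 = 1853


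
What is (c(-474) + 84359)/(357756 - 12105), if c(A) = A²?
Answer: 309035/345651 ≈ 0.89407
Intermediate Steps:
(c(-474) + 84359)/(357756 - 12105) = ((-474)² + 84359)/(357756 - 12105) = (224676 + 84359)/345651 = 309035*(1/345651) = 309035/345651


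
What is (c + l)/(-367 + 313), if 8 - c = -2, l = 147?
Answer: -157/54 ≈ -2.9074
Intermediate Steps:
c = 10 (c = 8 - 1*(-2) = 8 + 2 = 10)
(c + l)/(-367 + 313) = (10 + 147)/(-367 + 313) = 157/(-54) = 157*(-1/54) = -157/54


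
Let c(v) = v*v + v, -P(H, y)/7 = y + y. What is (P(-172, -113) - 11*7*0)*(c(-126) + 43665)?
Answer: 93994530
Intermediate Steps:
P(H, y) = -14*y (P(H, y) = -7*(y + y) = -14*y)
c(v) = v + v² (c(v) = v² + v = v + v²)
(P(-172, -113) - 11*7*0)*(c(-126) + 43665) = (-14*(-113) - 11*7*0)*(-126*(1 - 126) + 43665) = (1582 - 77*0)*(-126*(-125) + 43665) = (1582 + 0)*(15750 + 43665) = 1582*59415 = 93994530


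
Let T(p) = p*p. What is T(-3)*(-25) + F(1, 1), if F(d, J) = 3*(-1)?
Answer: -228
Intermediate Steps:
F(d, J) = -3
T(p) = p**2
T(-3)*(-25) + F(1, 1) = (-3)**2*(-25) - 3 = 9*(-25) - 3 = -225 - 3 = -228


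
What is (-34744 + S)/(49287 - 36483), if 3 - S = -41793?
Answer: 1763/3201 ≈ 0.55077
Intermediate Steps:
S = 41796 (S = 3 - 1*(-41793) = 3 + 41793 = 41796)
(-34744 + S)/(49287 - 36483) = (-34744 + 41796)/(49287 - 36483) = 7052/12804 = 7052*(1/12804) = 1763/3201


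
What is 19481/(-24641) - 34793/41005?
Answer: -1656152718/1010404205 ≈ -1.6391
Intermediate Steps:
19481/(-24641) - 34793/41005 = 19481*(-1/24641) - 34793*1/41005 = -19481/24641 - 34793/41005 = -1656152718/1010404205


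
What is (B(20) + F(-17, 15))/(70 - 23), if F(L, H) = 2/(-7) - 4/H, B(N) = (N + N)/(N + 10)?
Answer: 82/4935 ≈ 0.016616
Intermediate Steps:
B(N) = 2*N/(10 + N) (B(N) = (2*N)/(10 + N) = 2*N/(10 + N))
F(L, H) = -2/7 - 4/H (F(L, H) = 2*(-1/7) - 4/H = -2/7 - 4/H)
(B(20) + F(-17, 15))/(70 - 23) = (2*20/(10 + 20) + (-2/7 - 4/15))/(70 - 23) = (2*20/30 + (-2/7 - 4*1/15))/47 = (2*20*(1/30) + (-2/7 - 4/15))*(1/47) = (4/3 - 58/105)*(1/47) = (82/105)*(1/47) = 82/4935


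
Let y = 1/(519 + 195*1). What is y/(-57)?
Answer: -1/40698 ≈ -2.4571e-5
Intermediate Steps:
y = 1/714 (y = 1/(519 + 195) = 1/714 ≈ 0.0014006)
y/(-57) = (1/714)/(-57) = (1/714)*(-1/57) = -1/40698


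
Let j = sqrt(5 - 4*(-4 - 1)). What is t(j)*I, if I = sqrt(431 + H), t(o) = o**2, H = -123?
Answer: 50*sqrt(77) ≈ 438.75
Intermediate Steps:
j = 5 (j = sqrt(5 - 4*(-5)) = sqrt(5 + 20) = sqrt(25) = 5)
I = 2*sqrt(77) (I = sqrt(431 - 123) = sqrt(308) = 2*sqrt(77) ≈ 17.550)
t(j)*I = 5**2*(2*sqrt(77)) = 25*(2*sqrt(77)) = 50*sqrt(77)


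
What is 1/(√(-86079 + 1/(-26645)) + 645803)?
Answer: 17207420935/11112606355660761 - 146*I*√2866968695/11112606355660761 ≈ 1.5485e-6 - 7.0347e-10*I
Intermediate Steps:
1/(√(-86079 + 1/(-26645)) + 645803) = 1/(√(-86079 - 1/26645) + 645803) = 1/(√(-2293574956/26645) + 645803) = 1/(2*I*√2866968695/365 + 645803) = 1/(645803 + 2*I*√2866968695/365)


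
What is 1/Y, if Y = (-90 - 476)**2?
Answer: 1/320356 ≈ 3.1215e-6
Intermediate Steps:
Y = 320356 (Y = (-566)**2 = 320356)
1/Y = 1/320356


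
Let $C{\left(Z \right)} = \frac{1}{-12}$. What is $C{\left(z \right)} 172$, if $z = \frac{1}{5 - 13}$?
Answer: $- \frac{43}{3} \approx -14.333$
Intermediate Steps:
$z = - \frac{1}{8}$ ($z = \frac{1}{-8} = - \frac{1}{8} \approx -0.125$)
$C{\left(Z \right)} = - \frac{1}{12}$
$C{\left(z \right)} 172 = \left(- \frac{1}{12}\right) 172 = - \frac{43}{3}$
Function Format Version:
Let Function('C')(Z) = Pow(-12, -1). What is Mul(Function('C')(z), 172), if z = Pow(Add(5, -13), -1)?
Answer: Rational(-43, 3) ≈ -14.333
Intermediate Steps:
z = Rational(-1, 8) (z = Pow(-8, -1) = Rational(-1, 8) ≈ -0.12500)
Function('C')(Z) = Rational(-1, 12)
Mul(Function('C')(z), 172) = Mul(Rational(-1, 12), 172) = Rational(-43, 3)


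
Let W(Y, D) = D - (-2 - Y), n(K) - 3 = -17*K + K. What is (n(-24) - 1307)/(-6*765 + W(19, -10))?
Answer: 920/4579 ≈ 0.20092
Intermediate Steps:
n(K) = 3 - 16*K (n(K) = 3 + (-17*K + K) = 3 - 16*K)
W(Y, D) = 2 + D + Y (W(Y, D) = D + (2 + Y) = 2 + D + Y)
(n(-24) - 1307)/(-6*765 + W(19, -10)) = ((3 - 16*(-24)) - 1307)/(-6*765 + (2 - 10 + 19)) = ((3 + 384) - 1307)/(-4590 + 11) = (387 - 1307)/(-4579) = -920*(-1/4579) = 920/4579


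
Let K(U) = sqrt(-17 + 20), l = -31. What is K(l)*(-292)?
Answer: -292*sqrt(3) ≈ -505.76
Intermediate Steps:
K(U) = sqrt(3)
K(l)*(-292) = sqrt(3)*(-292) = -292*sqrt(3)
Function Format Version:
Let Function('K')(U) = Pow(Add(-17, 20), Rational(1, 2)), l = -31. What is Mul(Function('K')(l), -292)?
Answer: Mul(-292, Pow(3, Rational(1, 2))) ≈ -505.76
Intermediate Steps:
Function('K')(U) = Pow(3, Rational(1, 2))
Mul(Function('K')(l), -292) = Mul(Pow(3, Rational(1, 2)), -292) = Mul(-292, Pow(3, Rational(1, 2)))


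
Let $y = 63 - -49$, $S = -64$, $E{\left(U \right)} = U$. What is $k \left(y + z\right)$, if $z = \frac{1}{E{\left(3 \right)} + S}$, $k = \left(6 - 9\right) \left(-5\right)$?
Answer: $\frac{102465}{61} \approx 1679.8$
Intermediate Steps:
$y = 112$ ($y = 63 + 49 = 112$)
$k = 15$ ($k = \left(6 - 9\right) \left(-5\right) = \left(-3\right) \left(-5\right) = 15$)
$z = - \frac{1}{61}$ ($z = \frac{1}{3 - 64} = \frac{1}{-61} = - \frac{1}{61} \approx -0.016393$)
$k \left(y + z\right) = 15 \left(112 - \frac{1}{61}\right) = 15 \cdot \frac{6831}{61} = \frac{102465}{61}$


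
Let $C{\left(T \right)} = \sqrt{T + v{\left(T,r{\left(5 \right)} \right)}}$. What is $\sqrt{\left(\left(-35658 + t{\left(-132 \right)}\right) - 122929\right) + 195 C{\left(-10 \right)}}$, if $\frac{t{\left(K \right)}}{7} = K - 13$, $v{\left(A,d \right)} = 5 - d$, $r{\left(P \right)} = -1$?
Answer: $\sqrt{-159602 + 390 i} \approx 0.488 + 399.5 i$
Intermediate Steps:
$t{\left(K \right)} = -91 + 7 K$ ($t{\left(K \right)} = 7 \left(K - 13\right) = 7 \left(-13 + K\right) = -91 + 7 K$)
$C{\left(T \right)} = \sqrt{6 + T}$ ($C{\left(T \right)} = \sqrt{T + \left(5 - -1\right)} = \sqrt{T + \left(5 + 1\right)} = \sqrt{T + 6} = \sqrt{6 + T}$)
$\sqrt{\left(\left(-35658 + t{\left(-132 \right)}\right) - 122929\right) + 195 C{\left(-10 \right)}} = \sqrt{\left(\left(-35658 + \left(-91 + 7 \left(-132\right)\right)\right) - 122929\right) + 195 \sqrt{6 - 10}} = \sqrt{\left(\left(-35658 - 1015\right) - 122929\right) + 195 \sqrt{-4}} = \sqrt{\left(\left(-35658 - 1015\right) - 122929\right) + 195 \cdot 2 i} = \sqrt{\left(-36673 - 122929\right) + 390 i} = \sqrt{-159602 + 390 i}$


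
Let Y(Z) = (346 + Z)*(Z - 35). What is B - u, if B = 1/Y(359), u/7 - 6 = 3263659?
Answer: -5218404515099/228420 ≈ -2.2846e+7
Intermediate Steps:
u = 22845655 (u = 42 + 7*3263659 = 42 + 22845613 = 22845655)
Y(Z) = (-35 + Z)*(346 + Z) (Y(Z) = (346 + Z)*(-35 + Z) = (-35 + Z)*(346 + Z))
B = 1/228420 (B = 1/(-12110 + 359² + 311*359) = 1/(-12110 + 128881 + 111649) = 1/228420 ≈ 4.3779e-6)
B - u = 1/228420 - 1*22845655 = 1/228420 - 22845655 = -5218404515099/228420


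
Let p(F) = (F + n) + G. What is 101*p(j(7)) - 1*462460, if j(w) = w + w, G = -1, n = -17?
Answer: -462864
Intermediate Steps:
j(w) = 2*w
p(F) = -18 + F (p(F) = (F - 17) - 1 = (-17 + F) - 1 = -18 + F)
101*p(j(7)) - 1*462460 = 101*(-18 + 2*7) - 1*462460 = 101*(-18 + 14) - 462460 = 101*(-4) - 462460 = -404 - 462460 = -462864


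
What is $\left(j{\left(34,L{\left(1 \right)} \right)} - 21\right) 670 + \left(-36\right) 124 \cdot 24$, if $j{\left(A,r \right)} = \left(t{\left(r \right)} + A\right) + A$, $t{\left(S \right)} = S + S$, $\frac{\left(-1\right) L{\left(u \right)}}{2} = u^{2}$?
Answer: $-78326$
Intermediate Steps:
$L{\left(u \right)} = - 2 u^{2}$
$t{\left(S \right)} = 2 S$
$j{\left(A,r \right)} = 2 A + 2 r$ ($j{\left(A,r \right)} = \left(2 r + A\right) + A = \left(A + 2 r\right) + A = 2 A + 2 r$)
$\left(j{\left(34,L{\left(1 \right)} \right)} - 21\right) 670 + \left(-36\right) 124 \cdot 24 = \left(\left(2 \cdot 34 + 2 \left(- 2 \cdot 1^{2}\right)\right) - 21\right) 670 + \left(-36\right) 124 \cdot 24 = \left(\left(68 + 2 \left(\left(-2\right) 1\right)\right) - 21\right) 670 - 107136 = \left(\left(68 + 2 \left(-2\right)\right) - 21\right) 670 - 107136 = \left(\left(68 - 4\right) - 21\right) 670 - 107136 = \left(64 - 21\right) 670 - 107136 = 43 \cdot 670 - 107136 = 28810 - 107136 = -78326$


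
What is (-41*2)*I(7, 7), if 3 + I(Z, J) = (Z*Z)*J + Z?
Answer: -28454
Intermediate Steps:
I(Z, J) = -3 + Z + J*Z**2 (I(Z, J) = -3 + ((Z*Z)*J + Z) = -3 + (Z**2*J + Z) = -3 + (J*Z**2 + Z) = -3 + (Z + J*Z**2) = -3 + Z + J*Z**2)
(-41*2)*I(7, 7) = (-41*2)*(-3 + 7 + 7*7**2) = -82*(-3 + 7 + 7*49) = -82*(-3 + 7 + 343) = -82*347 = -28454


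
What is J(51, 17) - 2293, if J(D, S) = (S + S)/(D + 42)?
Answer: -213215/93 ≈ -2292.6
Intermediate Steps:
J(D, S) = 2*S/(42 + D) (J(D, S) = (2*S)/(42 + D) = 2*S/(42 + D))
J(51, 17) - 2293 = 2*17/(42 + 51) - 2293 = 2*17/93 - 2293 = 2*17*(1/93) - 2293 = 34/93 - 2293 = -213215/93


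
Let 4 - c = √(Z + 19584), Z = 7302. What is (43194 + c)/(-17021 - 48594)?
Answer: -43198/65615 + √26886/65615 ≈ -0.65586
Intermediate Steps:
c = 4 - √26886 (c = 4 - √(7302 + 19584) = 4 - √26886 ≈ -159.97)
(43194 + c)/(-17021 - 48594) = (43194 + (4 - √26886))/(-17021 - 48594) = (43198 - √26886)/(-65615) = (43198 - √26886)*(-1/65615) = -43198/65615 + √26886/65615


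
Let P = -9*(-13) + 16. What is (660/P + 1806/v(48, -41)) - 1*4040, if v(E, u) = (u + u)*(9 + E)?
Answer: -22005167/5453 ≈ -4035.4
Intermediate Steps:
P = 133 (P = 117 + 16 = 133)
v(E, u) = 2*u*(9 + E) (v(E, u) = (2*u)*(9 + E) = 2*u*(9 + E))
(660/P + 1806/v(48, -41)) - 1*4040 = (660/133 + 1806/((2*(-41)*(9 + 48)))) - 1*4040 = (660*(1/133) + 1806/((2*(-41)*57))) - 4040 = (660/133 + 1806/(-4674)) - 4040 = (660/133 + 1806*(-1/4674)) - 4040 = (660/133 - 301/779) - 4040 = 24953/5453 - 4040 = -22005167/5453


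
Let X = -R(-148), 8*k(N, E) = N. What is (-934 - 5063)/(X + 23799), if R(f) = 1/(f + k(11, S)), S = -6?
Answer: -7034481/27916235 ≈ -0.25199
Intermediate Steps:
k(N, E) = N/8
R(f) = 1/(11/8 + f) (R(f) = 1/(f + (1/8)*11) = 1/(f + 11/8) = 1/(11/8 + f))
X = 8/1173 (X = -8/(11 + 8*(-148)) = -8/(11 - 1184) = -8/(-1173) = -8*(-1)/1173 = -1*(-8/1173) = 8/1173 ≈ 0.0068201)
(-934 - 5063)/(X + 23799) = (-934 - 5063)/(8/1173 + 23799) = -5997/27916235/1173 = -5997*1173/27916235 = -7034481/27916235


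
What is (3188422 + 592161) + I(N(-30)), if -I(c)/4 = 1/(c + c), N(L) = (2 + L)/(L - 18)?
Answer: 26464057/7 ≈ 3.7806e+6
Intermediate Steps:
N(L) = (2 + L)/(-18 + L)
I(c) = -2/c (I(c) = -4/(c + c) = -4*1/(2*c) = -2/c)
(3188422 + 592161) + I(N(-30)) = (3188422 + 592161) - 2*(-18 - 30)/(2 - 30) = 3780583 - 2/(-28/(-48)) = 3780583 - 2/((-1/48*(-28))) = 3780583 - 2/7/12 = 3780583 - 2*12/7 = 3780583 - 24/7 = 26464057/7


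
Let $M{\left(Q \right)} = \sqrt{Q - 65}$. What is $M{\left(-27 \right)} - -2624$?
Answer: $2624 + 2 i \sqrt{23} \approx 2624.0 + 9.5917 i$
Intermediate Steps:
$M{\left(Q \right)} = \sqrt{-65 + Q}$
$M{\left(-27 \right)} - -2624 = \sqrt{-65 - 27} - -2624 = \sqrt{-92} + 2624 = 2 i \sqrt{23} + 2624 = 2624 + 2 i \sqrt{23}$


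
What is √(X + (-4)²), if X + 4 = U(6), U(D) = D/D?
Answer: √13 ≈ 3.6056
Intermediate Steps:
U(D) = 1
X = -3 (X = -4 + 1 = -3)
√(X + (-4)²) = √(-3 + (-4)²) = √(-3 + 16) = √13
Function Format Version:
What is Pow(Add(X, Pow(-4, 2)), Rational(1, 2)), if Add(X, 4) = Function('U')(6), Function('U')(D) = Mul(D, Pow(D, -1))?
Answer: Pow(13, Rational(1, 2)) ≈ 3.6056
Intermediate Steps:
Function('U')(D) = 1
X = -3 (X = Add(-4, 1) = -3)
Pow(Add(X, Pow(-4, 2)), Rational(1, 2)) = Pow(Add(-3, Pow(-4, 2)), Rational(1, 2)) = Pow(Add(-3, 16), Rational(1, 2)) = Pow(13, Rational(1, 2))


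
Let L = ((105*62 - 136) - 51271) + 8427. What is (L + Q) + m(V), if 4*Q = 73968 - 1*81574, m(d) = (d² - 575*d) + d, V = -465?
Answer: 889527/2 ≈ 4.4476e+5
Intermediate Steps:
m(d) = d² - 574*d
L = -36470 (L = ((6510 - 136) - 51271) + 8427 = (6374 - 51271) + 8427 = -44897 + 8427 = -36470)
Q = -3803/2 (Q = (73968 - 1*81574)/4 = (73968 - 81574)/4 = (¼)*(-7606) = -3803/2 ≈ -1901.5)
(L + Q) + m(V) = (-36470 - 3803/2) - 465*(-574 - 465) = -76743/2 - 465*(-1039) = -76743/2 + 483135 = 889527/2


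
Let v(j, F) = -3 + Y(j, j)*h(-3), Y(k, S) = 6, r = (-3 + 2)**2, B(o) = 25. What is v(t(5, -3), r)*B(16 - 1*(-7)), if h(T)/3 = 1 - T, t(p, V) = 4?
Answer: 1725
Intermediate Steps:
r = 1 (r = (-1)**2 = 1)
h(T) = 3 - 3*T (h(T) = 3*(1 - T) = 3 - 3*T)
v(j, F) = 69 (v(j, F) = -3 + 6*(3 - 3*(-3)) = -3 + 6*(3 + 9) = -3 + 6*12 = -3 + 72 = 69)
v(t(5, -3), r)*B(16 - 1*(-7)) = 69*25 = 1725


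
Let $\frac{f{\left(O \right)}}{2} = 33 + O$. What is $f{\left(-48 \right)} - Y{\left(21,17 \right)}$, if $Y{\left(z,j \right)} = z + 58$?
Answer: $-109$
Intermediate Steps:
$Y{\left(z,j \right)} = 58 + z$
$f{\left(O \right)} = 66 + 2 O$ ($f{\left(O \right)} = 2 \left(33 + O\right) = 66 + 2 O$)
$f{\left(-48 \right)} - Y{\left(21,17 \right)} = \left(66 + 2 \left(-48\right)\right) - \left(58 + 21\right) = \left(66 - 96\right) - 79 = -30 - 79 = -109$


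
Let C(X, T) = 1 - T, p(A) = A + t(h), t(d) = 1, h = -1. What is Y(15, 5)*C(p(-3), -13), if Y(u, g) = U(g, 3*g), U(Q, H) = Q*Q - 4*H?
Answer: -490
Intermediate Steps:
U(Q, H) = Q² - 4*H
Y(u, g) = g² - 12*g
p(A) = 1 + A (p(A) = A + 1 = 1 + A)
Y(15, 5)*C(p(-3), -13) = (5*(-12 + 5))*(1 - 1*(-13)) = (5*(-7))*(1 + 13) = -35*14 = -490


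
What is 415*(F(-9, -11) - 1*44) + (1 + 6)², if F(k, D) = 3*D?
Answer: -31906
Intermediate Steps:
415*(F(-9, -11) - 1*44) + (1 + 6)² = 415*(3*(-11) - 1*44) + (1 + 6)² = 415*(-33 - 44) + 7² = 415*(-77) + 49 = -31955 + 49 = -31906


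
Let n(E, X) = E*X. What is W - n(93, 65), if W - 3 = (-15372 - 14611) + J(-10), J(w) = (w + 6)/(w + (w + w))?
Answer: -540373/15 ≈ -36025.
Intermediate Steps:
J(w) = (6 + w)/(3*w) (J(w) = (6 + w)/(w + 2*w) = (6 + w)/((3*w)) = (6 + w)*(1/(3*w)) = (6 + w)/(3*w))
W = -449698/15 (W = 3 + ((-15372 - 14611) + (1/3)*(6 - 10)/(-10)) = 3 + (-29983 + (1/3)*(-1/10)*(-4)) = 3 + (-29983 + 2/15) = 3 - 449743/15 = -449698/15 ≈ -29980.)
W - n(93, 65) = -449698/15 - 93*65 = -449698/15 - 1*6045 = -449698/15 - 6045 = -540373/15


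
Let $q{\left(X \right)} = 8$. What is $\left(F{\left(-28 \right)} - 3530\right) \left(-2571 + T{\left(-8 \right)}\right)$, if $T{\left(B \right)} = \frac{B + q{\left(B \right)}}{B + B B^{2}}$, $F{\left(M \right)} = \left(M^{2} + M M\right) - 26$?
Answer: $5111148$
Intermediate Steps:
$F{\left(M \right)} = -26 + 2 M^{2}$ ($F{\left(M \right)} = \left(M^{2} + M^{2}\right) - 26 = 2 M^{2} - 26 = -26 + 2 M^{2}$)
$T{\left(B \right)} = \frac{8 + B}{B + B^{3}}$ ($T{\left(B \right)} = \frac{B + 8}{B + B B^{2}} = \frac{8 + B}{B + B^{3}}$)
$\left(F{\left(-28 \right)} - 3530\right) \left(-2571 + T{\left(-8 \right)}\right) = \left(\left(-26 + 2 \left(-28\right)^{2}\right) - 3530\right) \left(-2571 + \frac{8 - 8}{-8 + \left(-8\right)^{3}}\right) = \left(\left(-26 + 2 \cdot 784\right) - 3530\right) \left(-2571 + \frac{1}{-8 - 512} \cdot 0\right) = \left(\left(-26 + 1568\right) - 3530\right) \left(-2571 + \frac{1}{-520} \cdot 0\right) = \left(1542 - 3530\right) \left(-2571 - 0\right) = - 1988 \left(-2571 + 0\right) = \left(-1988\right) \left(-2571\right) = 5111148$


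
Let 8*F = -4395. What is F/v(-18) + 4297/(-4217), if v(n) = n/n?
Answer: -18568091/33736 ≈ -550.39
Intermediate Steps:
F = -4395/8 (F = (⅛)*(-4395) = -4395/8 ≈ -549.38)
v(n) = 1
F/v(-18) + 4297/(-4217) = -4395/8/1 + 4297/(-4217) = -4395/8*1 + 4297*(-1/4217) = -4395/8 - 4297/4217 = -18568091/33736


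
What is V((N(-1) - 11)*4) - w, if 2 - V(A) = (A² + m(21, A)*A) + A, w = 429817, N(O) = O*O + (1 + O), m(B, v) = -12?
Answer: -431855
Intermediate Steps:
N(O) = 1 + O + O² (N(O) = O² + (1 + O) = 1 + O + O²)
V(A) = 2 - A² + 11*A (V(A) = 2 - ((A² - 12*A) + A) = 2 - (A² - 11*A) = 2 + (-A² + 11*A) = 2 - A² + 11*A)
V((N(-1) - 11)*4) - w = (2 - (((1 - 1 + (-1)²) - 11)*4)² + 11*(((1 - 1 + (-1)²) - 11)*4)) - 1*429817 = (2 - (((1 - 1 + 1) - 11)*4)² + 11*(((1 - 1 + 1) - 11)*4)) - 429817 = (2 - ((1 - 11)*4)² + 11*((1 - 11)*4)) - 429817 = (2 - (-10*4)² + 11*(-10*4)) - 429817 = (2 - 1*(-40)² + 11*(-40)) - 429817 = (2 - 1*1600 - 440) - 429817 = (2 - 1600 - 440) - 429817 = -2038 - 429817 = -431855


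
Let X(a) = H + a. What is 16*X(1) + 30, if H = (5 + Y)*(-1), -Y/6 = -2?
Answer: -226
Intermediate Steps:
Y = 12 (Y = -6*(-2) = 12)
H = -17 (H = (5 + 12)*(-1) = 17*(-1) = -17)
X(a) = -17 + a
16*X(1) + 30 = 16*(-17 + 1) + 30 = 16*(-16) + 30 = -256 + 30 = -226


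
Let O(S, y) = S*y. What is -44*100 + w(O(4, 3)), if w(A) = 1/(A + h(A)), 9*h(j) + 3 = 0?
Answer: -153997/35 ≈ -4399.9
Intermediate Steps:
h(j) = -⅓ (h(j) = -⅓ + (⅑)*0 = -⅓ + 0 = -⅓)
w(A) = 1/(-⅓ + A) (w(A) = 1/(A - ⅓) = 1/(-⅓ + A))
-44*100 + w(O(4, 3)) = -44*100 + 3/(-1 + 3*(4*3)) = -4400 + 3/(-1 + 3*12) = -4400 + 3/(-1 + 36) = -4400 + 3/35 = -153997/35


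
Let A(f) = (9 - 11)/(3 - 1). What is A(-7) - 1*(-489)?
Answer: 488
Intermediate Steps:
A(f) = -1 (A(f) = -2/2 = -2*½ = -1)
A(-7) - 1*(-489) = -1 - 1*(-489) = -1 + 489 = 488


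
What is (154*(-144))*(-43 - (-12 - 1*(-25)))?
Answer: 1241856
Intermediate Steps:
(154*(-144))*(-43 - (-12 - 1*(-25))) = -22176*(-43 - (-12 + 25)) = -22176*(-43 - 1*13) = -22176*(-43 - 13) = -22176*(-56) = 1241856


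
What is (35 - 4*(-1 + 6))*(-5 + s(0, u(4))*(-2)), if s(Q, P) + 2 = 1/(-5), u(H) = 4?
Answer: -9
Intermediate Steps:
s(Q, P) = -11/5 (s(Q, P) = -2 + 1/(-5) = -2 + 1*(-⅕) = -2 - ⅕ = -11/5)
(35 - 4*(-1 + 6))*(-5 + s(0, u(4))*(-2)) = (35 - 4*(-1 + 6))*(-5 - 11/5*(-2)) = (35 - 4*5)*(-5 + 22/5) = (35 - 20)*(-⅗) = 15*(-⅗) = -9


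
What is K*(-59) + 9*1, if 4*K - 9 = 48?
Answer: -3327/4 ≈ -831.75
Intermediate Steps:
K = 57/4 (K = 9/4 + (¼)*48 = 9/4 + 12 = 57/4 ≈ 14.250)
K*(-59) + 9*1 = (57/4)*(-59) + 9*1 = -3363/4 + 9 = -3327/4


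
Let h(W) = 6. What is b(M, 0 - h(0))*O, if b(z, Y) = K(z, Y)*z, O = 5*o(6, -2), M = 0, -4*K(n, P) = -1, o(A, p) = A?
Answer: 0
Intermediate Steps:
K(n, P) = 1/4 (K(n, P) = -1/4*(-1) = 1/4)
O = 30 (O = 5*6 = 30)
b(z, Y) = z/4
b(M, 0 - h(0))*O = ((1/4)*0)*30 = 0*30 = 0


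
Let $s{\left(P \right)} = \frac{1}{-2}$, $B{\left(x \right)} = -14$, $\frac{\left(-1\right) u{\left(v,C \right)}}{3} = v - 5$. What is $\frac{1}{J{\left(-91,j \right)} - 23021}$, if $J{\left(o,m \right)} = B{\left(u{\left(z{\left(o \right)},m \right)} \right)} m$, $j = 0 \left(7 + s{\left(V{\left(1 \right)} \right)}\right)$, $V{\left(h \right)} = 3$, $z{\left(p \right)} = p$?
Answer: $- \frac{1}{23021} \approx -4.3439 \cdot 10^{-5}$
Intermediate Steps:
$u{\left(v,C \right)} = 15 - 3 v$ ($u{\left(v,C \right)} = - 3 \left(v - 5\right) = - 3 \left(-5 + v\right) = 15 - 3 v$)
$s{\left(P \right)} = - \frac{1}{2}$
$j = 0$ ($j = 0 \left(7 - \frac{1}{2}\right) = 0 \cdot \frac{13}{2} = 0$)
$J{\left(o,m \right)} = - 14 m$
$\frac{1}{J{\left(-91,j \right)} - 23021} = \frac{1}{\left(-14\right) 0 - 23021} = \frac{1}{0 - 23021} = \frac{1}{-23021} = - \frac{1}{23021}$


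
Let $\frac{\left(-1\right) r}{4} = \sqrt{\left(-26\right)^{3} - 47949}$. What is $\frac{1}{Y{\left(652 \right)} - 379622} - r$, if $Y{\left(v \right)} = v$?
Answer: $- \frac{1}{378970} + 20 i \sqrt{2621} \approx -2.6387 \cdot 10^{-6} + 1023.9 i$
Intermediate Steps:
$r = - 20 i \sqrt{2621}$ ($r = - 4 \sqrt{\left(-26\right)^{3} - 47949} = - 4 \sqrt{-17576 - 47949} = - 4 \sqrt{-65525} = - 4 \cdot 5 i \sqrt{2621} = - 20 i \sqrt{2621} \approx - 1023.9 i$)
$\frac{1}{Y{\left(652 \right)} - 379622} - r = \frac{1}{652 - 379622} - - 20 i \sqrt{2621} = \frac{1}{-378970} + 20 i \sqrt{2621} = - \frac{1}{378970} + 20 i \sqrt{2621}$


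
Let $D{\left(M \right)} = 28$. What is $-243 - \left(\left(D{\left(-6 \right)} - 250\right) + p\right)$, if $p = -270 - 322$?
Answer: $571$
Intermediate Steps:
$p = -592$ ($p = -270 - 322 = -592$)
$-243 - \left(\left(D{\left(-6 \right)} - 250\right) + p\right) = -243 - \left(\left(28 - 250\right) - 592\right) = -243 - \left(-222 - 592\right) = -243 - -814 = -243 + 814 = 571$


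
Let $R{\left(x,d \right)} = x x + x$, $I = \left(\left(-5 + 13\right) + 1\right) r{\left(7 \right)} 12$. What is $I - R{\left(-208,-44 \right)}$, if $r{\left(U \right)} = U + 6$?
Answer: $-41652$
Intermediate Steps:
$r{\left(U \right)} = 6 + U$
$I = 1404$ ($I = \left(\left(-5 + 13\right) + 1\right) \left(6 + 7\right) 12 = \left(8 + 1\right) 13 \cdot 12 = 9 \cdot 13 \cdot 12 = 117 \cdot 12 = 1404$)
$R{\left(x,d \right)} = x + x^{2}$ ($R{\left(x,d \right)} = x^{2} + x = x + x^{2}$)
$I - R{\left(-208,-44 \right)} = 1404 - - 208 \left(1 - 208\right) = 1404 - \left(-208\right) \left(-207\right) = 1404 - 43056 = -41652$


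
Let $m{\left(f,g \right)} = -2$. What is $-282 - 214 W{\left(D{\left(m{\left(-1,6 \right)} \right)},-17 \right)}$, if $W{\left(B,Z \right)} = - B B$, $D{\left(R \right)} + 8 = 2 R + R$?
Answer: $41662$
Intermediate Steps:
$D{\left(R \right)} = -8 + 3 R$ ($D{\left(R \right)} = -8 + \left(2 R + R\right) = -8 + 3 R$)
$W{\left(B,Z \right)} = - B^{2}$
$-282 - 214 W{\left(D{\left(m{\left(-1,6 \right)} \right)},-17 \right)} = -282 - 214 \left(- \left(-8 + 3 \left(-2\right)\right)^{2}\right) = -282 - 214 \left(- \left(-8 - 6\right)^{2}\right) = -282 - 214 \left(- \left(-14\right)^{2}\right) = -282 - 214 \left(\left(-1\right) 196\right) = -282 - -41944 = -282 + 41944 = 41662$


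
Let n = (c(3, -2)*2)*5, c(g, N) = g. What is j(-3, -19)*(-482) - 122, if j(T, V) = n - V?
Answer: -23740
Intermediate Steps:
n = 30 (n = (3*2)*5 = 6*5 = 30)
j(T, V) = 30 - V
j(-3, -19)*(-482) - 122 = (30 - 1*(-19))*(-482) - 122 = (30 + 19)*(-482) - 122 = 49*(-482) - 122 = -23618 - 122 = -23740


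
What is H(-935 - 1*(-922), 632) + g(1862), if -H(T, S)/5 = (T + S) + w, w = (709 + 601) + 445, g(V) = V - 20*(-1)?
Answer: -9988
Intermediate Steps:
g(V) = 20 + V (g(V) = V + 20 = 20 + V)
w = 1755 (w = 1310 + 445 = 1755)
H(T, S) = -8775 - 5*S - 5*T (H(T, S) = -5*((T + S) + 1755) = -5*((S + T) + 1755) = -5*(1755 + S + T) = -8775 - 5*S - 5*T)
H(-935 - 1*(-922), 632) + g(1862) = (-8775 - 5*632 - 5*(-935 - 1*(-922))) + (20 + 1862) = (-8775 - 3160 - 5*(-935 + 922)) + 1882 = (-8775 - 3160 - 5*(-13)) + 1882 = (-8775 - 3160 + 65) + 1882 = -11870 + 1882 = -9988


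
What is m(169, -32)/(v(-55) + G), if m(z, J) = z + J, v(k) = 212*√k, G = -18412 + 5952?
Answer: -85351/7886176 - 7261*I*√55/39430880 ≈ -0.010823 - 0.0013657*I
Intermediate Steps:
G = -12460
m(z, J) = J + z
m(169, -32)/(v(-55) + G) = (-32 + 169)/(212*√(-55) - 12460) = 137/(212*(I*√55) - 12460) = 137/(212*I*√55 - 12460) = 137/(-12460 + 212*I*√55)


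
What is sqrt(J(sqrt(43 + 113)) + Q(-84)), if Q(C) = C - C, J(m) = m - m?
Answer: 0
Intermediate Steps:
J(m) = 0
Q(C) = 0
sqrt(J(sqrt(43 + 113)) + Q(-84)) = sqrt(0 + 0) = sqrt(0) = 0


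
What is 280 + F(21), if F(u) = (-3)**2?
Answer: 289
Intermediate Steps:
F(u) = 9
280 + F(21) = 280 + 9 = 289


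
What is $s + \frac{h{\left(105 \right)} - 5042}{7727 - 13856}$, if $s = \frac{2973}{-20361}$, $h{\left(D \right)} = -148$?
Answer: $\frac{9716897}{13865841} \approx 0.70078$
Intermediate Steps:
$s = - \frac{991}{6787}$ ($s = 2973 \left(- \frac{1}{20361}\right) = - \frac{991}{6787} \approx -0.14601$)
$s + \frac{h{\left(105 \right)} - 5042}{7727 - 13856} = - \frac{991}{6787} + \frac{-148 - 5042}{7727 - 13856} = - \frac{991}{6787} - \frac{5190}{-6129} = - \frac{991}{6787} - - \frac{1730}{2043} = - \frac{991}{6787} + \frac{1730}{2043} = \frac{9716897}{13865841}$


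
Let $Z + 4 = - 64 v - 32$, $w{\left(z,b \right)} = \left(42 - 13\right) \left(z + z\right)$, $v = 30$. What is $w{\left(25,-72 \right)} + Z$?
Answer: $-506$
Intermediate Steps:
$w{\left(z,b \right)} = 58 z$ ($w{\left(z,b \right)} = 29 \cdot 2 z = 58 z$)
$Z = -1956$ ($Z = -4 - 1952 = -1956$)
$w{\left(25,-72 \right)} + Z = 58 \cdot 25 - 1956 = 1450 - 1956 = -506$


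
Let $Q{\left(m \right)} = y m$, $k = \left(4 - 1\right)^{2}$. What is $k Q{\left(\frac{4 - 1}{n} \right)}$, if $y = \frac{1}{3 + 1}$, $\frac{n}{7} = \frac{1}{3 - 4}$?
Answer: $- \frac{27}{28} \approx -0.96429$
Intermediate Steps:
$n = -7$ ($n = \frac{7}{3 - 4} = \frac{7}{-1} = 7 \left(-1\right) = -7$)
$k = 9$ ($k = 3^{2} = 9$)
$y = \frac{1}{4} \approx 0.25$
$Q{\left(m \right)} = \frac{m}{4}$
$k Q{\left(\frac{4 - 1}{n} \right)} = 9 \frac{\left(4 - 1\right) \frac{1}{-7}}{4} = 9 \frac{\left(4 - 1\right) \left(- \frac{1}{7}\right)}{4} = 9 \frac{3 \left(- \frac{1}{7}\right)}{4} = 9 \cdot \frac{1}{4} \left(- \frac{3}{7}\right) = 9 \left(- \frac{3}{28}\right) = - \frac{27}{28}$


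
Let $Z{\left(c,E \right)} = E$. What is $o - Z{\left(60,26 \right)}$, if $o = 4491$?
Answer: $4465$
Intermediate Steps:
$o - Z{\left(60,26 \right)} = 4491 - 26 = 4465$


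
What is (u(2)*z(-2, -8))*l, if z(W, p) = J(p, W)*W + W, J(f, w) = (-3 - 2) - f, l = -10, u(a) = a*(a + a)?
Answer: 640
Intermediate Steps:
u(a) = 2*a² (u(a) = a*(2*a) = 2*a²)
J(f, w) = -5 - f
z(W, p) = W + W*(-5 - p) (z(W, p) = (-5 - p)*W + W = W*(-5 - p) + W = W + W*(-5 - p))
(u(2)*z(-2, -8))*l = ((2*2²)*(-1*(-2)*(4 - 8)))*(-10) = ((2*4)*(-1*(-2)*(-4)))*(-10) = (8*(-8))*(-10) = -64*(-10) = 640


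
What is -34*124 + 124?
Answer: -4092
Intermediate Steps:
-34*124 + 124 = -4216 + 124 = -4092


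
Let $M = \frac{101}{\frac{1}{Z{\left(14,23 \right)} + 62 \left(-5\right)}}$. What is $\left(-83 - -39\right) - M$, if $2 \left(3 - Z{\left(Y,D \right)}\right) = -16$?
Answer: $30155$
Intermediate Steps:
$Z{\left(Y,D \right)} = 11$ ($Z{\left(Y,D \right)} = 3 - -8 = 3 + 8 = 11$)
$M = -30199$ ($M = \frac{101}{\frac{1}{11 + 62 \left(-5\right)}} = \frac{101}{\frac{1}{11 - 310}} = \frac{101}{\frac{1}{-299}} = \frac{101}{- \frac{1}{299}} = 101 \left(-299\right) = -30199$)
$\left(-83 - -39\right) - M = \left(-83 - -39\right) - -30199 = \left(-83 + 39\right) + 30199 = -44 + 30199 = 30155$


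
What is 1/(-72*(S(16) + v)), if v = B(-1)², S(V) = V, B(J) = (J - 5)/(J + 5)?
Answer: -1/1314 ≈ -0.00076103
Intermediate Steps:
B(J) = (-5 + J)/(5 + J)
v = 9/4 (v = ((-5 - 1)/(5 - 1))² = (-6/4)² = ((¼)*(-6))² = (-3/2)² = 9/4 ≈ 2.2500)
1/(-72*(S(16) + v)) = 1/(-72*(16 + 9/4)) = 1/(-72*73/4) = 1/(-1314) = -1/1314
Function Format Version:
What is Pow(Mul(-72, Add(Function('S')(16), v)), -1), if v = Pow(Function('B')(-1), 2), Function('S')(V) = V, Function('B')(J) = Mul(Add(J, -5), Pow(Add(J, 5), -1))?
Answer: Rational(-1, 1314) ≈ -0.00076103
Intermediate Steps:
Function('B')(J) = Mul(Pow(Add(5, J), -1), Add(-5, J)) (Function('B')(J) = Mul(Add(-5, J), Pow(Add(5, J), -1)) = Mul(Pow(Add(5, J), -1), Add(-5, J)))
v = Rational(9, 4) (v = Pow(Mul(Pow(Add(5, -1), -1), Add(-5, -1)), 2) = Pow(Mul(Pow(4, -1), -6), 2) = Pow(Mul(Rational(1, 4), -6), 2) = Pow(Rational(-3, 2), 2) = Rational(9, 4) ≈ 2.2500)
Pow(Mul(-72, Add(Function('S')(16), v)), -1) = Pow(Mul(-72, Add(16, Rational(9, 4))), -1) = Pow(Mul(-72, Rational(73, 4)), -1) = Pow(-1314, -1) = Rational(-1, 1314)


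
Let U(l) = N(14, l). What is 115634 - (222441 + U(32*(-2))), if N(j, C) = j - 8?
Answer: -106813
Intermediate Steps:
N(j, C) = -8 + j
U(l) = 6 (U(l) = -8 + 14 = 6)
115634 - (222441 + U(32*(-2))) = 115634 - (222441 + 6) = 115634 - 1*222447 = 115634 - 222447 = -106813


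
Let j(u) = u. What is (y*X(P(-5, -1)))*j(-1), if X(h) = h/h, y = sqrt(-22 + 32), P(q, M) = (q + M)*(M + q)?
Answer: -sqrt(10) ≈ -3.1623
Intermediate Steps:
P(q, M) = (M + q)**2 (P(q, M) = (M + q)*(M + q) = (M + q)**2)
y = sqrt(10) ≈ 3.1623
X(h) = 1
(y*X(P(-5, -1)))*j(-1) = (sqrt(10)*1)*(-1) = sqrt(10)*(-1) = -sqrt(10)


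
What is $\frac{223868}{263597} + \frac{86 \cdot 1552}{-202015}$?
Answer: $\frac{10041875236}{53250547955} \approx 0.18858$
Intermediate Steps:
$\frac{223868}{263597} + \frac{86 \cdot 1552}{-202015} = 223868 \cdot \frac{1}{263597} + 133472 \left(- \frac{1}{202015}\right) = \frac{223868}{263597} - \frac{133472}{202015} = \frac{10041875236}{53250547955}$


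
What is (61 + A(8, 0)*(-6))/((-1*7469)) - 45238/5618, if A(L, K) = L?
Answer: -168977828/20980421 ≈ -8.0541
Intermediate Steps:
(61 + A(8, 0)*(-6))/((-1*7469)) - 45238/5618 = (61 + 8*(-6))/((-1*7469)) - 45238/5618 = (61 - 48)/(-7469) - 45238*1/5618 = 13*(-1/7469) - 22619/2809 = -13/7469 - 22619/2809 = -168977828/20980421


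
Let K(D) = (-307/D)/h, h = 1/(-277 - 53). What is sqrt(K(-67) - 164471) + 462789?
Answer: 462789 + I*sqrt(745098089)/67 ≈ 4.6279e+5 + 407.41*I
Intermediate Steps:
h = -1/330 (h = 1/(-330) = -1/330 ≈ -0.0030303)
K(D) = 101310/D (K(D) = (-307/D)/(-1/330) = -307/D*(-330) = 101310/D)
sqrt(K(-67) - 164471) + 462789 = sqrt(101310/(-67) - 164471) + 462789 = sqrt(101310*(-1/67) - 164471) + 462789 = sqrt(-101310/67 - 164471) + 462789 = sqrt(-11120867/67) + 462789 = I*sqrt(745098089)/67 + 462789 = 462789 + I*sqrt(745098089)/67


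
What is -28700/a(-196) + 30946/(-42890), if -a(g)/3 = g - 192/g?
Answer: -7650420866/153696315 ≈ -49.776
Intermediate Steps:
a(g) = -3*g + 576/g (a(g) = -3*(g - 192/g) = -3*g + 576/g)
-28700/a(-196) + 30946/(-42890) = -28700/(-3*(-196) + 576/(-196)) + 30946/(-42890) = -28700/(588 + 576*(-1/196)) + 30946*(-1/42890) = -28700/(588 - 144/49) - 15473/21445 = -28700/28668/49 - 15473/21445 = -28700*49/28668 - 15473/21445 = -351575/7167 - 15473/21445 = -7650420866/153696315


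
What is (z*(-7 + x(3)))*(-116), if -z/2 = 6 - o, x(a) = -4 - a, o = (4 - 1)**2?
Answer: 9744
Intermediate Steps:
o = 9 (o = 3**2 = 9)
z = 6 (z = -2*(6 - 1*9) = -2*(6 - 9) = -2*(-3) = 6)
(z*(-7 + x(3)))*(-116) = (6*(-7 + (-4 - 1*3)))*(-116) = (6*(-7 + (-4 - 3)))*(-116) = (6*(-7 - 7))*(-116) = (6*(-14))*(-116) = -84*(-116) = 9744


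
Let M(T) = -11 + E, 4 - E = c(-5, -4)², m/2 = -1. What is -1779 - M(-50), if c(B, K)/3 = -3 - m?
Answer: -1763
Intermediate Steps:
m = -2 (m = 2*(-1) = -2)
c(B, K) = -3 (c(B, K) = 3*(-3 - 1*(-2)) = 3*(-3 + 2) = 3*(-1) = -3)
E = -5 (E = 4 - 1*(-3)² = 4 - 1*9 = 4 - 9 = -5)
M(T) = -16 (M(T) = -11 - 5 = -16)
-1779 - M(-50) = -1779 - 1*(-16) = -1779 + 16 = -1763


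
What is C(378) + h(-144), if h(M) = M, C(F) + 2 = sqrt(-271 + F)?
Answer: -146 + sqrt(107) ≈ -135.66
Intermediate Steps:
C(F) = -2 + sqrt(-271 + F)
C(378) + h(-144) = (-2 + sqrt(-271 + 378)) - 144 = (-2 + sqrt(107)) - 144 = -146 + sqrt(107)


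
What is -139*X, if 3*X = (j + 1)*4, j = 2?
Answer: -556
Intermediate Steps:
X = 4 (X = ((2 + 1)*4)/3 = (3*4)/3 = (⅓)*12 = 4)
-139*X = -139*4 = -556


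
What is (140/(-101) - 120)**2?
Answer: 150307600/10201 ≈ 14735.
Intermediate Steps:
(140/(-101) - 120)**2 = (140*(-1/101) - 120)**2 = (-140/101 - 120)**2 = (-12260/101)**2 = 150307600/10201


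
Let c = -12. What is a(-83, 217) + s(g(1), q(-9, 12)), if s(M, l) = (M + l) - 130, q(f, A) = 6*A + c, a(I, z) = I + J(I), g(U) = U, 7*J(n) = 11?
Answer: -1053/7 ≈ -150.43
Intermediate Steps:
J(n) = 11/7 (J(n) = (⅐)*11 = 11/7)
a(I, z) = 11/7 + I (a(I, z) = I + 11/7 = 11/7 + I)
q(f, A) = -12 + 6*A (q(f, A) = 6*A - 12 = -12 + 6*A)
s(M, l) = -130 + M + l
a(-83, 217) + s(g(1), q(-9, 12)) = (11/7 - 83) + (-130 + 1 + (-12 + 6*12)) = -570/7 + (-130 + 1 + (-12 + 72)) = -570/7 + (-130 + 1 + 60) = -570/7 - 69 = -1053/7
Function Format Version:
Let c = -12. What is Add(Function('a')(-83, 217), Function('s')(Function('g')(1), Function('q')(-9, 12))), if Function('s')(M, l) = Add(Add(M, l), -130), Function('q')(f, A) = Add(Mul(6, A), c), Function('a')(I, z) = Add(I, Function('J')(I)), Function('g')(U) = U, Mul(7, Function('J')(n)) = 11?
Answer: Rational(-1053, 7) ≈ -150.43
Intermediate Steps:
Function('J')(n) = Rational(11, 7) (Function('J')(n) = Mul(Rational(1, 7), 11) = Rational(11, 7))
Function('a')(I, z) = Add(Rational(11, 7), I) (Function('a')(I, z) = Add(I, Rational(11, 7)) = Add(Rational(11, 7), I))
Function('q')(f, A) = Add(-12, Mul(6, A)) (Function('q')(f, A) = Add(Mul(6, A), -12) = Add(-12, Mul(6, A)))
Function('s')(M, l) = Add(-130, M, l)
Add(Function('a')(-83, 217), Function('s')(Function('g')(1), Function('q')(-9, 12))) = Add(Add(Rational(11, 7), -83), Add(-130, 1, Add(-12, Mul(6, 12)))) = Add(Rational(-570, 7), Add(-130, 1, Add(-12, 72))) = Add(Rational(-570, 7), Add(-130, 1, 60)) = Add(Rational(-570, 7), -69) = Rational(-1053, 7)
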